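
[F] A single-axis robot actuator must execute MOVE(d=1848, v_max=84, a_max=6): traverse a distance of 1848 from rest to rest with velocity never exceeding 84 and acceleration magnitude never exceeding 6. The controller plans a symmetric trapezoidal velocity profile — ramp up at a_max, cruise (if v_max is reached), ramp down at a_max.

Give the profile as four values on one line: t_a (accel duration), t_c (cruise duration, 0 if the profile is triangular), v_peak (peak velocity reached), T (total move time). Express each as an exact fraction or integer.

t_a=14 t_c=8 v_peak=84 T=36

vₘ²/aₘ = 84²/6 = 1176
1848 ≥ 1176 ⇒ cruise phase
t_a = 84/6 = 14; v_peak = 84
d_cruise = 1848 − 1176 = 672; t_c = 672/84 = 8
T = 2·14 + 8 = 36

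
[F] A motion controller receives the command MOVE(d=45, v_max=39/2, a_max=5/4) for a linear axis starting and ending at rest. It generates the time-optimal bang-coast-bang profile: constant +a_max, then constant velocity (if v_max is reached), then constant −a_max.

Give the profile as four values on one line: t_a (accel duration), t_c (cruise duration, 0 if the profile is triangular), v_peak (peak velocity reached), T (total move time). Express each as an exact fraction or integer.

t_a=6 t_c=0 v_peak=15/2 T=12

vₘ²/aₘ = (39/2)²/(5/4) = 1521/5
45 < 1521/5 so t_c = 0
v_peak = √(45·5/4) = √(225/4) = 15/2
t_a = (15/2)/(5/4) = 6; t_c = 0
T = 2·6 = 12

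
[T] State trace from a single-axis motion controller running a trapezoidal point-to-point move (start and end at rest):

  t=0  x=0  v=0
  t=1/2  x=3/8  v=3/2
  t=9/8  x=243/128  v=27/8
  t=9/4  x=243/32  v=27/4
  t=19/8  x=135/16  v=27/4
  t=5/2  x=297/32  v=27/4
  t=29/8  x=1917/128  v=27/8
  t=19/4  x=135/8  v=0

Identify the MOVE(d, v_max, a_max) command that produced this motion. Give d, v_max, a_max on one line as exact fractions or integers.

d=135/8 v_max=27/4 a_max=3

final state: t=19/4, x=135/8, v=0 → d = 135/8
a_max = (3/2−0)/(1/2−0) = 3
max v = 27/4 over t∈[9/4,5/2] → v_max = 27/4
check: 27/4·(9/4+1/4) = 135/8 ✓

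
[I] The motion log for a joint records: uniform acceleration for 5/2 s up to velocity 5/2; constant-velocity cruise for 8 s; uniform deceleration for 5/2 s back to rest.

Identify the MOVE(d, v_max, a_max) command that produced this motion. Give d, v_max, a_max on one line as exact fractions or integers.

a_max = (5/2)/(5/2) = 1
d_a = ½·5/2·5/2 = 25/8; d_c = 5/2·8 = 20
d = 2·25/8 + 20 = 105/4
t_c = 8 > 0 ⇒ limit active, v_max = 5/2

d=105/4 v_max=5/2 a_max=1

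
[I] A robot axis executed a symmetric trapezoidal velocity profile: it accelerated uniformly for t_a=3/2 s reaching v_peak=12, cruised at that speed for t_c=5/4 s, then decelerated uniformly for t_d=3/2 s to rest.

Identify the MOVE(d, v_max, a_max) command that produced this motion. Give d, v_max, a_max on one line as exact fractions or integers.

a_max = 12/(3/2) = 8
d_a = ½·12·3/2 = 9; d_c = 12·5/4 = 15
d = 2·9 + 15 = 33
t_c = 5/4 > 0 so v_max = 12

d=33 v_max=12 a_max=8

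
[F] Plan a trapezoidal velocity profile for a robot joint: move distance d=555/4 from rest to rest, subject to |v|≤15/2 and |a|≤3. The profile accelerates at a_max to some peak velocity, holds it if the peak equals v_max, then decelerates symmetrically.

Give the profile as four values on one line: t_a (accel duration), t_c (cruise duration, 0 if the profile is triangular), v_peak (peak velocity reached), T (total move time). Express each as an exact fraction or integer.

v_max²/a_max = (15/2)²/3 = 75/4
555/4 ≥ 75/4 → trapezoidal
t_a = (15/2)/3 = 5/2; v_peak = 15/2
d_cruise = 555/4 − 75/4 = 120; t_c = 120/(15/2) = 16
T = 2·5/2 + 16 = 21

t_a=5/2 t_c=16 v_peak=15/2 T=21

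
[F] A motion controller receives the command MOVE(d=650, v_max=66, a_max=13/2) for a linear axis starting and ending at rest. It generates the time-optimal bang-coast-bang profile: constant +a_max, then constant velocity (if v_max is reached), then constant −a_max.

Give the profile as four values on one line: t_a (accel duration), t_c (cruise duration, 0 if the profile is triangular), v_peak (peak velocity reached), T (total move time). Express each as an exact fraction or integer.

t_a=10 t_c=0 v_peak=65 T=20

vₘ²/aₘ = 66²/(13/2) = 8712/13
650 < 8712/13 ⇒ no cruise
v_peak = √(650·13/2) = √4225 = 65
t_a = 65/(13/2) = 10; t_c = 0
T = 2·10 = 20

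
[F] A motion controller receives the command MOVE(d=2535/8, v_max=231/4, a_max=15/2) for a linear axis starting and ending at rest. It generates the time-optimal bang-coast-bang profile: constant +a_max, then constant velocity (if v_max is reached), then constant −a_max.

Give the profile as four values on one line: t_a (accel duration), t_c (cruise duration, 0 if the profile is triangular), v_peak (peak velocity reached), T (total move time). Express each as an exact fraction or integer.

(v_max)²/a_max = (231/4)²/(15/2) = 17787/40
2535/8 < 17787/40 → triangular
v_peak = √(2535/8·15/2) = √(38025/16) = 195/4
t_a = (195/4)/(15/2) = 13/2; t_c = 0
T = 2·13/2 = 13

t_a=13/2 t_c=0 v_peak=195/4 T=13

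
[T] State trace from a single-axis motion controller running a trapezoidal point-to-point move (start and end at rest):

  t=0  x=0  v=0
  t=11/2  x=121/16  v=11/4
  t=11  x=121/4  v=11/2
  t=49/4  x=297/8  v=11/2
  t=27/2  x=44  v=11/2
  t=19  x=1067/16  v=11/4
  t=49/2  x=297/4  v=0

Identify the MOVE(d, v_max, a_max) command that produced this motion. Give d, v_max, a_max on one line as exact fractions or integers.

final state: t=49/2, x=297/4, v=0 → d = 297/4
a_max = (11/4−0)/(11/2−0) = 1/2
max v = 11/2 over t∈[11,27/2] → v_max = 11/2
check: 11/2·(11+5/2) = 297/4 ✓

d=297/4 v_max=11/2 a_max=1/2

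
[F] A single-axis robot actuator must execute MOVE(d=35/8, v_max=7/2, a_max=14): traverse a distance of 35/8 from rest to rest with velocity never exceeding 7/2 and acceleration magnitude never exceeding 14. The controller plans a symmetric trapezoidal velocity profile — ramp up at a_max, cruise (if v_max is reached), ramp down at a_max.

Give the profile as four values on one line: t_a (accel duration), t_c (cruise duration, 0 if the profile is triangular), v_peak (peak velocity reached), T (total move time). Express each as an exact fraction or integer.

t_a=1/4 t_c=1 v_peak=7/2 T=3/2

v_max²/a_max = (7/2)²/14 = 7/8
35/8 ≥ 7/8 so v_max reached
t_a = (7/2)/14 = 1/4; v_peak = 7/2
d_cruise = 35/8 − 7/8 = 7/2; t_c = (7/2)/(7/2) = 1
T = 2·1/4 + 1 = 3/2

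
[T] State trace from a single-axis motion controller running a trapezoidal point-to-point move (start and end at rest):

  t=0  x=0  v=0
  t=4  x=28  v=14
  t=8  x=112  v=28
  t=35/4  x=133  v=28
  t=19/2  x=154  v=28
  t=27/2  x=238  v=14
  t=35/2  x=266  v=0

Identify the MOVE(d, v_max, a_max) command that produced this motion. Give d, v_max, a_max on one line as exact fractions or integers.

final state: t=35/2, x=266, v=0 → d = 266
a_max = (14−0)/(4−0) = 7/2
max v = 28 over t∈[8,19/2] → v_max = 28
check: 28·(8+3/2) = 266 ✓

d=266 v_max=28 a_max=7/2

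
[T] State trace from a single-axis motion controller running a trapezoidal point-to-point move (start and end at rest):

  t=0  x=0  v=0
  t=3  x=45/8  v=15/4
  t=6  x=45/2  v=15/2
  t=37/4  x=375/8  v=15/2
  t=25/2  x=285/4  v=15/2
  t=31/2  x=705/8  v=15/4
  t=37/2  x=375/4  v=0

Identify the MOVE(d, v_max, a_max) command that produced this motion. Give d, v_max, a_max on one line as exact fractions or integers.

final state: t=37/2, x=375/4, v=0 → d = 375/4
a_max = (15/4−0)/(3−0) = 5/4
max v = 15/2 over t∈[6,25/2] → v_max = 15/2
check: 15/2·(6+13/2) = 375/4 ✓

d=375/4 v_max=15/2 a_max=5/4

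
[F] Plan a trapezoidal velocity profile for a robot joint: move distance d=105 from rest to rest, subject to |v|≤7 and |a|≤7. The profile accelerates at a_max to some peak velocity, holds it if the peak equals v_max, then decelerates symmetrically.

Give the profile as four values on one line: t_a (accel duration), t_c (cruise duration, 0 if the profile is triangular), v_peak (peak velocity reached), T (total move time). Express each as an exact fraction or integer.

t_a=1 t_c=14 v_peak=7 T=16

vₘ²/aₘ = 7²/7 = 7
105 ≥ 7 → trapezoidal
t_a = 7/7 = 1; v_peak = 7
d_cruise = 105 − 7 = 98; t_c = 98/7 = 14
T = 2·1 + 14 = 16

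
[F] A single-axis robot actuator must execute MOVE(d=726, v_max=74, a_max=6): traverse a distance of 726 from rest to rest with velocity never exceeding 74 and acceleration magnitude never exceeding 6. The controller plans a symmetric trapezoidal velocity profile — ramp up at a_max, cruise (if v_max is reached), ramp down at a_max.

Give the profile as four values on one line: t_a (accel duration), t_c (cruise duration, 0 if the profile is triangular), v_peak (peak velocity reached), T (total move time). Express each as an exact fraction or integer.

t_a=11 t_c=0 v_peak=66 T=22

v_max²/a_max = 74²/6 = 2738/3
726 < 2738/3 → triangular
v_peak = √(726·6) = √4356 = 66
t_a = 66/6 = 11; t_c = 0
T = 2·11 = 22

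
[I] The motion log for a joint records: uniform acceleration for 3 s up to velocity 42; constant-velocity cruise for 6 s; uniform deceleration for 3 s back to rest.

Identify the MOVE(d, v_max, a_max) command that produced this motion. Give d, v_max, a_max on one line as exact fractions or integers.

a_max = 42/3 = 14
d_a = ½·42·3 = 63; d_c = 42·6 = 252
d = 2·63 + 252 = 378
t_c = 6 > 0 so v_max = 42

d=378 v_max=42 a_max=14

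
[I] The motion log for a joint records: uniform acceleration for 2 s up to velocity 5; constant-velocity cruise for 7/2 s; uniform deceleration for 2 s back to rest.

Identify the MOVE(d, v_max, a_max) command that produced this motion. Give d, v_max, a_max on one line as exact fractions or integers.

d=55/2 v_max=5 a_max=5/2

a_max = 5/2
d_a = ½·5·2 = 5; d_c = 5·7/2 = 35/2
d = 2·5 + 35/2 = 55/2
t_c = 7/2 > 0 ⇒ limit active, v_max = 5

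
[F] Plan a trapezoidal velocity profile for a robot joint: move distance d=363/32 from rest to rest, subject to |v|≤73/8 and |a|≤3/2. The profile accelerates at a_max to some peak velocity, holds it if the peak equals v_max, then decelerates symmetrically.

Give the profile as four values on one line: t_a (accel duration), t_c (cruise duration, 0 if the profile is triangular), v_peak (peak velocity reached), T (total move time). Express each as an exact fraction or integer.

t_a=11/4 t_c=0 v_peak=33/8 T=11/2

v_max²/a_max = (73/8)²/(3/2) = 5329/96
363/32 < 5329/96 ⇒ no cruise
v_peak = √(363/32·3/2) = √(1089/64) = 33/8
t_a = (33/8)/(3/2) = 11/4; t_c = 0
T = 2·11/4 = 11/2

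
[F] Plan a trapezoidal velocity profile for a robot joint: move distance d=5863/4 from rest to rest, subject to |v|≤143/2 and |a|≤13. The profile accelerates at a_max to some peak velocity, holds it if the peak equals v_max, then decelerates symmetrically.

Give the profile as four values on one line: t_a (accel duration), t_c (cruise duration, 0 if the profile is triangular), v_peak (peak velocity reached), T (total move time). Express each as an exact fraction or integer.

vₘ²/aₘ = (143/2)²/13 = 1573/4
5863/4 ≥ 1573/4 → trapezoidal
t_a = (143/2)/13 = 11/2; v_peak = 143/2
d_cruise = 5863/4 − 1573/4 = 2145/2; t_c = (2145/2)/(143/2) = 15
T = 2·11/2 + 15 = 26

t_a=11/2 t_c=15 v_peak=143/2 T=26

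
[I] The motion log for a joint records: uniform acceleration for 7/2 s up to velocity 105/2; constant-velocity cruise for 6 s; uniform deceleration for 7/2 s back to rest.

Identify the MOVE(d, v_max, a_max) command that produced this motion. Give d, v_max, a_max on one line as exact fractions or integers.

d=1995/4 v_max=105/2 a_max=15

a_max = (105/2)/(7/2) = 15
d_a = ½·105/2·7/2 = 735/8; d_c = 105/2·6 = 315
d = 2·735/8 + 315 = 1995/4
t_c = 6 > 0 → v_max = v_peak = 105/2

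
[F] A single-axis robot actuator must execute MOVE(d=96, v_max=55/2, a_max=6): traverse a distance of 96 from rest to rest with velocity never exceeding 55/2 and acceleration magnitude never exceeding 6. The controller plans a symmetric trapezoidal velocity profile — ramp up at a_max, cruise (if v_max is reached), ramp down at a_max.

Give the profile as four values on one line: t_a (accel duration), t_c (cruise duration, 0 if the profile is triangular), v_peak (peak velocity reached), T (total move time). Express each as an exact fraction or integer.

v_max²/a_max = (55/2)²/6 = 3025/24
96 < 3025/24 → triangular
v_peak = √(96·6) = √576 = 24
t_a = 24/6 = 4; t_c = 0
T = 2·4 = 8

t_a=4 t_c=0 v_peak=24 T=8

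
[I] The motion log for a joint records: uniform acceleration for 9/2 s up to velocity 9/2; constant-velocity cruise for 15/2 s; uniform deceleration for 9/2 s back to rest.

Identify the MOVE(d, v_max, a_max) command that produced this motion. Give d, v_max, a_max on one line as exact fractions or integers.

d=54 v_max=9/2 a_max=1

a_max = (9/2)/(9/2) = 1
d_a = ½·9/2·9/2 = 81/8; d_c = 9/2·15/2 = 135/4
d = 2·81/8 + 135/4 = 54
t_c = 15/2 > 0 ⇒ limit active, v_max = 9/2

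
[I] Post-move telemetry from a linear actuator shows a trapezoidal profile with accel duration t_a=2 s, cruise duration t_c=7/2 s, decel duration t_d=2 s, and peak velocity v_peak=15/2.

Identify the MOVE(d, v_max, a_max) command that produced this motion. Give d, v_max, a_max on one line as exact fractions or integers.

a_max = (15/2)/2 = 15/4
d_a = ½·15/2·2 = 15/2; d_c = 15/2·7/2 = 105/4
d = 2·15/2 + 105/4 = 165/4
t_c = 7/2 > 0 → v_max = v_peak = 15/2

d=165/4 v_max=15/2 a_max=15/4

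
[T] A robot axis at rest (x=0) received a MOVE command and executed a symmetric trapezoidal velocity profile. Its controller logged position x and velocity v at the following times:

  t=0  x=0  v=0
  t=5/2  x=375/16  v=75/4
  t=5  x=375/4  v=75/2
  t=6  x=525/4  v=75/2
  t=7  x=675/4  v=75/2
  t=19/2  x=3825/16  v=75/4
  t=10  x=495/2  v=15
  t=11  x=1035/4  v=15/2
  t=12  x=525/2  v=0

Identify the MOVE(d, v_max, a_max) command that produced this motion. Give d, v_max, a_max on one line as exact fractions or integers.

d=525/2 v_max=75/2 a_max=15/2

final state: t=12, x=525/2, v=0 → d = 525/2
a_max = (75/4−0)/(5/2−0) = 15/2
max v = 75/2 over t∈[5,7] → v_max = 75/2
check: 75/2·(5+2) = 525/2 ✓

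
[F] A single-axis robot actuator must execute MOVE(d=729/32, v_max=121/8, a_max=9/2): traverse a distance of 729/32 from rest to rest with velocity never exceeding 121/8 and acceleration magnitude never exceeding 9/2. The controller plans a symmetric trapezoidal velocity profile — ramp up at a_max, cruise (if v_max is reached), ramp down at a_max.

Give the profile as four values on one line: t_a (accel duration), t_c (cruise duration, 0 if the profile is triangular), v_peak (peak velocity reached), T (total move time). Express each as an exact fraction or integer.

t_a=9/4 t_c=0 v_peak=81/8 T=9/2

(v_max)²/a_max = (121/8)²/(9/2) = 14641/288
729/32 < 14641/288 ⇒ no cruise
v_peak = √(729/32·9/2) = √(6561/64) = 81/8
t_a = (81/8)/(9/2) = 9/4; t_c = 0
T = 2·9/4 = 9/2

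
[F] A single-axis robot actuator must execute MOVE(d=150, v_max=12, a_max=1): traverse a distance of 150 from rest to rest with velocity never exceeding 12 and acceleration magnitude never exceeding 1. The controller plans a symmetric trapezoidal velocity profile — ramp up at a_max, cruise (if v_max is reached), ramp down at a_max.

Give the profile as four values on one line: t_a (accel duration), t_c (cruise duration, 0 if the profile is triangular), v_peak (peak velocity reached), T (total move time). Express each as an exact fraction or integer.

t_a=12 t_c=1/2 v_peak=12 T=49/2

(v_max)²/a_max = 12²/1 = 144
150 ≥ 144 so v_max reached
t_a = 12/1 = 12; v_peak = 12
d_cruise = 150 − 144 = 6; t_c = 6/12 = 1/2
T = 2·12 + 1/2 = 49/2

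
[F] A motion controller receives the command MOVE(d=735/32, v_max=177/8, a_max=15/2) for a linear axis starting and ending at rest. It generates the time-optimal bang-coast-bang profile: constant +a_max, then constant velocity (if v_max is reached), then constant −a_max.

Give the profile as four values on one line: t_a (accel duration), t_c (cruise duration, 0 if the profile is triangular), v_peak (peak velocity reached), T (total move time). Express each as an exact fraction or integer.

t_a=7/4 t_c=0 v_peak=105/8 T=7/2

vₘ²/aₘ = (177/8)²/(15/2) = 10443/160
735/32 < 10443/160 → triangular
v_peak = √(735/32·15/2) = √(11025/64) = 105/8
t_a = (105/8)/(15/2) = 7/4; t_c = 0
T = 2·7/4 = 7/2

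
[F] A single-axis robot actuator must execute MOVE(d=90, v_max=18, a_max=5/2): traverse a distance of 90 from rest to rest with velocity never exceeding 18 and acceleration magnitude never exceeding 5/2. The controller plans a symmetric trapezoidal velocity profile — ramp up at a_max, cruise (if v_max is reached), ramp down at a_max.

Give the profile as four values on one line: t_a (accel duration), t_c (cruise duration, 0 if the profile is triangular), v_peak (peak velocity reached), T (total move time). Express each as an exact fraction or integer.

t_a=6 t_c=0 v_peak=15 T=12

v_max²/a_max = 18²/(5/2) = 648/5
90 < 648/5 so t_c = 0
v_peak = √(90·5/2) = √225 = 15
t_a = 15/(5/2) = 6; t_c = 0
T = 2·6 = 12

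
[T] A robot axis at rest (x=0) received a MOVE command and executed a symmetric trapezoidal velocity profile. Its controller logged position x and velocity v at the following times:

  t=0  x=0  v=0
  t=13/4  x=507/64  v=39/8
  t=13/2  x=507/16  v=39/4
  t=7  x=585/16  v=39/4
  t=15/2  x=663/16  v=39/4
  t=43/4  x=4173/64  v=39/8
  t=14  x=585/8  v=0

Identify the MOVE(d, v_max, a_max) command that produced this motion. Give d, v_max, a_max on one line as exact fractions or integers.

final state: t=14, x=585/8, v=0 → d = 585/8
a_max = (39/8−0)/(13/4−0) = 3/2
max v = 39/4 over t∈[13/2,15/2] → v_max = 39/4
check: 39/4·(13/2+1) = 585/8 ✓

d=585/8 v_max=39/4 a_max=3/2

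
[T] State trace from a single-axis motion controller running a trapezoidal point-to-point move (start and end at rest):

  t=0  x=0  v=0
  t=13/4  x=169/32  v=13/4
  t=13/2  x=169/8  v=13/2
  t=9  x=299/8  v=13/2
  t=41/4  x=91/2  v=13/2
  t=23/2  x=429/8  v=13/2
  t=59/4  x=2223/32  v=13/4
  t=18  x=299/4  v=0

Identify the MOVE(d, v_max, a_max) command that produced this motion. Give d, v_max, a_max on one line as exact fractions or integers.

final state: t=18, x=299/4, v=0 → d = 299/4
a_max = (13/4−0)/(13/4−0) = 1
max v = 13/2 over t∈[13/2,23/2] → v_max = 13/2
check: 13/2·(13/2+5) = 299/4 ✓

d=299/4 v_max=13/2 a_max=1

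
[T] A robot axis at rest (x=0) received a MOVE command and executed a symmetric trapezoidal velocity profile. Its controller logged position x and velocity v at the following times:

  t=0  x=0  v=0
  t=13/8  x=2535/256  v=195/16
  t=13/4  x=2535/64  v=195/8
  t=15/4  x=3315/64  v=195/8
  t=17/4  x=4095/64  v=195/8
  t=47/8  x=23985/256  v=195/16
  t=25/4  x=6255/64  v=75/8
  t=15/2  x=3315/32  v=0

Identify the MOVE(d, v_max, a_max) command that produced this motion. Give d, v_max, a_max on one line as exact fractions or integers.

final state: t=15/2, x=3315/32, v=0 → d = 3315/32
a_max = (195/16−0)/(13/8−0) = 15/2
max v = 195/8 over t∈[13/4,17/4] → v_max = 195/8
check: 195/8·(13/4+1) = 3315/32 ✓

d=3315/32 v_max=195/8 a_max=15/2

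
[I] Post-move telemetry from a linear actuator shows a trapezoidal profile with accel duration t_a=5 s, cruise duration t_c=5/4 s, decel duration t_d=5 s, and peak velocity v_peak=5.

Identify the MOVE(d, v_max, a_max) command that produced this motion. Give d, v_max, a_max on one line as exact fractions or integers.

d=125/4 v_max=5 a_max=1

a_max = 5/5 = 1
d_a = ½·5·5 = 25/2; d_c = 5·5/4 = 25/4
d = 2·25/2 + 25/4 = 125/4
t_c = 5/4 > 0 so v_max = 5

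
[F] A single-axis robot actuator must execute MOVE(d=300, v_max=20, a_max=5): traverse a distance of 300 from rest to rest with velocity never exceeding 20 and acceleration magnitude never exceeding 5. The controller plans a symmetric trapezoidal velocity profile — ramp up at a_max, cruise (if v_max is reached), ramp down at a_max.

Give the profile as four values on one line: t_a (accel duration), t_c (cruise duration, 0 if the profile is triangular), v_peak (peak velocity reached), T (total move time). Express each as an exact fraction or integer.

(v_max)²/a_max = 20²/5 = 80
300 ≥ 80 so v_max reached
t_a = 20/5 = 4; v_peak = 20
d_cruise = 300 − 80 = 220; t_c = 220/20 = 11
T = 2·4 + 11 = 19

t_a=4 t_c=11 v_peak=20 T=19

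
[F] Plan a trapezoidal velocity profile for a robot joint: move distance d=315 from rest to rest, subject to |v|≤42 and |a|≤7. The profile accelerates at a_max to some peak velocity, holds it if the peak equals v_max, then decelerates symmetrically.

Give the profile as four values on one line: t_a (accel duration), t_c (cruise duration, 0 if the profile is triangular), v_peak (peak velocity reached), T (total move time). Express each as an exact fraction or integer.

vₘ²/aₘ = 42²/7 = 252
315 ≥ 252 → trapezoidal
t_a = 42/7 = 6; v_peak = 42
d_cruise = 315 − 252 = 63; t_c = 63/42 = 3/2
T = 2·6 + 3/2 = 27/2

t_a=6 t_c=3/2 v_peak=42 T=27/2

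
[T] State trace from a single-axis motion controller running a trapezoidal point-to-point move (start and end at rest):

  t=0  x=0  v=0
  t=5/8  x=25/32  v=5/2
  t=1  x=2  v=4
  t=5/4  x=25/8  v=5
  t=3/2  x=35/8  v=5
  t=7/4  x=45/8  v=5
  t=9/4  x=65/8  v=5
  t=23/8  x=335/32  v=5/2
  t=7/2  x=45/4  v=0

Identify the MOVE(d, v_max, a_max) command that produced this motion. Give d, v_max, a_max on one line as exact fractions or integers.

final state: t=7/2, x=45/4, v=0 → d = 45/4
a_max = (5/2−0)/(5/8−0) = 4
max v = 5 over t∈[5/4,9/4] → v_max = 5
check: 5·(5/4+1) = 45/4 ✓

d=45/4 v_max=5 a_max=4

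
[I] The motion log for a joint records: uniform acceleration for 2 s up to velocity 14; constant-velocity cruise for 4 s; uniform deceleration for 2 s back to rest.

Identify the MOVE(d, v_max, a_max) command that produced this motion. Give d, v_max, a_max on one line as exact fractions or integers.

d=84 v_max=14 a_max=7

a_max = 14/2 = 7
d_a = ½·14·2 = 14; d_c = 14·4 = 56
d = 2·14 + 56 = 84
t_c = 4 > 0 → v_max = v_peak = 14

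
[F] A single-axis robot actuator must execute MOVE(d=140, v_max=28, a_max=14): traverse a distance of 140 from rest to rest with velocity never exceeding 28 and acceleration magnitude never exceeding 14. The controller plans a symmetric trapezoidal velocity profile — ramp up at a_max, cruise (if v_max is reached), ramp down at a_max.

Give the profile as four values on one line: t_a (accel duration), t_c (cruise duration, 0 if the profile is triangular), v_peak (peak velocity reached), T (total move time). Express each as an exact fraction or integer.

t_a=2 t_c=3 v_peak=28 T=7

vₘ²/aₘ = 28²/14 = 56
140 ≥ 56 so v_max reached
t_a = 28/14 = 2; v_peak = 28
d_cruise = 140 − 56 = 84; t_c = 84/28 = 3
T = 2·2 + 3 = 7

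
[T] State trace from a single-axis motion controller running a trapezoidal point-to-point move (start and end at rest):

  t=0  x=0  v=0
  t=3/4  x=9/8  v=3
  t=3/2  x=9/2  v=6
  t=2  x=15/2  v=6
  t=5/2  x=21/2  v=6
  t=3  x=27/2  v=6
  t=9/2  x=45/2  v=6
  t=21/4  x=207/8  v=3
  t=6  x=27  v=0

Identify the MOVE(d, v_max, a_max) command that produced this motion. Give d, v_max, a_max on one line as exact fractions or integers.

final state: t=6, x=27, v=0 → d = 27
a_max = (3−0)/(3/4−0) = 4
max v = 6 over t∈[3/2,9/2] → v_max = 6
check: 6·(3/2+3) = 27 ✓

d=27 v_max=6 a_max=4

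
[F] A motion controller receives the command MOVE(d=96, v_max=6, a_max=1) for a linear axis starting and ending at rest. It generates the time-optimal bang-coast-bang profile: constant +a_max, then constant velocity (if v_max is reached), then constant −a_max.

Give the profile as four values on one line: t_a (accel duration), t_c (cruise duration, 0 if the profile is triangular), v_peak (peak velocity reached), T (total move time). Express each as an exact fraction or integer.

t_a=6 t_c=10 v_peak=6 T=22

v_max²/a_max = 6²/1 = 36
96 ≥ 36 so v_max reached
t_a = 6/1 = 6; v_peak = 6
d_cruise = 96 − 36 = 60; t_c = 60/6 = 10
T = 2·6 + 10 = 22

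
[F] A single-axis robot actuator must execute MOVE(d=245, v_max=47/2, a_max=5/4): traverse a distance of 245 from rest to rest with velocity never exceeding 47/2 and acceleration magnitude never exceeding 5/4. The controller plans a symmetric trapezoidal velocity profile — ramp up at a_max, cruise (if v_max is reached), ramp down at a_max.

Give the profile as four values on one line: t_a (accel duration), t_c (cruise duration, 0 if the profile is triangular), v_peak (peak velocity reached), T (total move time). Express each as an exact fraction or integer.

(v_max)²/a_max = (47/2)²/(5/4) = 2209/5
245 < 2209/5 ⇒ no cruise
v_peak = √(245·5/4) = √(1225/4) = 35/2
t_a = (35/2)/(5/4) = 14; t_c = 0
T = 2·14 = 28

t_a=14 t_c=0 v_peak=35/2 T=28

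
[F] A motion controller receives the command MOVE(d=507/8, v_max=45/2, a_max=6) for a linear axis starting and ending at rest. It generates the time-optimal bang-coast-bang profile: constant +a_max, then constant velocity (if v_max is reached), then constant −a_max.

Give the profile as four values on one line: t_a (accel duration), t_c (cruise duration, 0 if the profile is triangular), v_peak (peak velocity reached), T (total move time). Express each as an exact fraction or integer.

vₘ²/aₘ = (45/2)²/6 = 675/8
507/8 < 675/8 ⇒ no cruise
v_peak = √(507/8·6) = √(1521/4) = 39/2
t_a = (39/2)/6 = 13/4; t_c = 0
T = 2·13/4 = 13/2

t_a=13/4 t_c=0 v_peak=39/2 T=13/2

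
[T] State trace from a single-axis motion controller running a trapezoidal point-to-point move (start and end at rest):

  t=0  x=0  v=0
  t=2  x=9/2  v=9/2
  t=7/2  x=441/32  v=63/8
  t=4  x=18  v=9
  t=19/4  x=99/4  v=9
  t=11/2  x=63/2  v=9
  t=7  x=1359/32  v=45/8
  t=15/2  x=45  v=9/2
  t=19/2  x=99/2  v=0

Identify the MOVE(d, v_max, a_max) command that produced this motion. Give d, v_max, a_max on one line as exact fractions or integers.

d=99/2 v_max=9 a_max=9/4

final state: t=19/2, x=99/2, v=0 → d = 99/2
a_max = (9/2−0)/(2−0) = 9/4
max v = 9 over t∈[4,11/2] → v_max = 9
check: 9·(4+3/2) = 99/2 ✓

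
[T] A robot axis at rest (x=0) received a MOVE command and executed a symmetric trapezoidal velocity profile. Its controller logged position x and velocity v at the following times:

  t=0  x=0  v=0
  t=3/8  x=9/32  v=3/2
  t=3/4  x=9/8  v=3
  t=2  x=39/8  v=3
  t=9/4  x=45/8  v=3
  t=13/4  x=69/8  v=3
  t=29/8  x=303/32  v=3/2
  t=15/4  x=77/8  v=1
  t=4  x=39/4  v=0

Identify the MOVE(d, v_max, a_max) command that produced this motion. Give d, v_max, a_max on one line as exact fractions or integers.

final state: t=4, x=39/4, v=0 → d = 39/4
a_max = (3/2−0)/(3/8−0) = 4
max v = 3 over t∈[3/4,13/4] → v_max = 3
check: 3·(3/4+5/2) = 39/4 ✓

d=39/4 v_max=3 a_max=4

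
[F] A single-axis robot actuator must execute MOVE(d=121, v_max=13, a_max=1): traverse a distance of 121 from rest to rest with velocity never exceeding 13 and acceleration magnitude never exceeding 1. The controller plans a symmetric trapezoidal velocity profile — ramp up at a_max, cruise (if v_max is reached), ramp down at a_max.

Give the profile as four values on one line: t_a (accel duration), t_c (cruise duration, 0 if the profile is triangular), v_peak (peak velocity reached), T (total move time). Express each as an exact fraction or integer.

(v_max)²/a_max = 13²/1 = 169
121 < 169 so t_c = 0
v_peak = √(121·1) = √121 = 11
t_a = 11/1 = 11; t_c = 0
T = 2·11 = 22

t_a=11 t_c=0 v_peak=11 T=22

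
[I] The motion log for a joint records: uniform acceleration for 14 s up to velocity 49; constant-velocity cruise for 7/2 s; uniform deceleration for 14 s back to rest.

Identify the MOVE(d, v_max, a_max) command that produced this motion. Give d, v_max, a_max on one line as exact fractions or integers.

d=1715/2 v_max=49 a_max=7/2

a_max = 49/14 = 7/2
d_a = ½·49·14 = 343; d_c = 49·7/2 = 343/2
d = 2·343 + 343/2 = 1715/2
t_c = 7/2 > 0 → v_max = v_peak = 49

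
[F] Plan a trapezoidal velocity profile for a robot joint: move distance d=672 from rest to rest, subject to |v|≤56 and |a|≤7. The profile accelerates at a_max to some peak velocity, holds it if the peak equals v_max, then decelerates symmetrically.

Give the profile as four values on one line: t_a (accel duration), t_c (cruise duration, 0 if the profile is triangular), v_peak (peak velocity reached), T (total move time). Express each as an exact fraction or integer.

t_a=8 t_c=4 v_peak=56 T=20

(v_max)²/a_max = 56²/7 = 448
672 ≥ 448 ⇒ cruise phase
t_a = 56/7 = 8; v_peak = 56
d_cruise = 672 − 448 = 224; t_c = 224/56 = 4
T = 2·8 + 4 = 20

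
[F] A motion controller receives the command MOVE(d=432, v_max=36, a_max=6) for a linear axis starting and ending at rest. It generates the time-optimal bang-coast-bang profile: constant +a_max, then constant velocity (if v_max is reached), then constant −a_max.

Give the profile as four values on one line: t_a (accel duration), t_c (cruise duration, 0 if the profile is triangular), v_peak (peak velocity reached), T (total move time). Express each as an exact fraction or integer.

vₘ²/aₘ = 36²/6 = 216
432 ≥ 216 so v_max reached
t_a = 36/6 = 6; v_peak = 36
d_cruise = 432 − 216 = 216; t_c = 216/36 = 6
T = 2·6 + 6 = 18

t_a=6 t_c=6 v_peak=36 T=18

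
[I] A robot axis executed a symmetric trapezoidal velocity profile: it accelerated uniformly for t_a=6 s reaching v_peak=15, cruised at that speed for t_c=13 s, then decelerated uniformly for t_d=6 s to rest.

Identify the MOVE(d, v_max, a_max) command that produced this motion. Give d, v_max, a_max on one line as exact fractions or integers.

a_max = 15/6 = 5/2
d_a = ½·15·6 = 45; d_c = 15·13 = 195
d = 2·45 + 195 = 285
t_c = 13 > 0 ⇒ limit active, v_max = 15

d=285 v_max=15 a_max=5/2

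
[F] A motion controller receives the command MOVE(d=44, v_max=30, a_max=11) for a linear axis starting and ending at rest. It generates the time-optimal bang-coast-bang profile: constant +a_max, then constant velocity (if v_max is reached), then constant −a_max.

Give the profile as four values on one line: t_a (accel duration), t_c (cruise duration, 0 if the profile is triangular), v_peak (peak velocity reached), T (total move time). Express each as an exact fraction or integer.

vₘ²/aₘ = 30²/11 = 900/11
44 < 900/11 so t_c = 0
v_peak = √(44·11) = √484 = 22
t_a = 22/11 = 2; t_c = 0
T = 2·2 = 4

t_a=2 t_c=0 v_peak=22 T=4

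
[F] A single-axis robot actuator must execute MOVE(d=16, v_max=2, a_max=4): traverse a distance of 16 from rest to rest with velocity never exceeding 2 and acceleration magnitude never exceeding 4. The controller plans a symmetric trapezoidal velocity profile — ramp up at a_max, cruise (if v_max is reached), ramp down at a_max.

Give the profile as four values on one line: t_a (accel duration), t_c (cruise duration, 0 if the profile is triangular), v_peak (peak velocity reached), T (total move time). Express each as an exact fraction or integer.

t_a=1/2 t_c=15/2 v_peak=2 T=17/2

vₘ²/aₘ = 2²/4 = 1
16 ≥ 1 ⇒ cruise phase
t_a = 2/4 = 1/2; v_peak = 2
d_cruise = 16 − 1 = 15; t_c = 15/2
T = 2·1/2 + 15/2 = 17/2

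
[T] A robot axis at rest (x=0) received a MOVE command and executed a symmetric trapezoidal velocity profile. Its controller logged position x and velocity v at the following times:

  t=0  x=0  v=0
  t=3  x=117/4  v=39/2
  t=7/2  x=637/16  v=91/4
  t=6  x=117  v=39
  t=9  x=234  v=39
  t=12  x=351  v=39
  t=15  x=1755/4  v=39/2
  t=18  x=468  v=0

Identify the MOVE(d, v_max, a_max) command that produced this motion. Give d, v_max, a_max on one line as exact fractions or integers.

final state: t=18, x=468, v=0 → d = 468
a_max = (39/2−0)/(3−0) = 13/2
max v = 39 over t∈[6,12] → v_max = 39
check: 39·(6+6) = 468 ✓

d=468 v_max=39 a_max=13/2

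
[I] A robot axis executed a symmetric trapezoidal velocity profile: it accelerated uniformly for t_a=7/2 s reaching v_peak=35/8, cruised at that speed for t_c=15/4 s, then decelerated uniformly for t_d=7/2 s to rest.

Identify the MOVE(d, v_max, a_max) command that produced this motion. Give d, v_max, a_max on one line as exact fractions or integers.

a_max = (35/8)/(7/2) = 5/4
d_a = ½·35/8·7/2 = 245/32; d_c = 35/8·15/4 = 525/32
d = 2·245/32 + 525/32 = 1015/32
t_c = 15/4 > 0 ⇒ limit active, v_max = 35/8

d=1015/32 v_max=35/8 a_max=5/4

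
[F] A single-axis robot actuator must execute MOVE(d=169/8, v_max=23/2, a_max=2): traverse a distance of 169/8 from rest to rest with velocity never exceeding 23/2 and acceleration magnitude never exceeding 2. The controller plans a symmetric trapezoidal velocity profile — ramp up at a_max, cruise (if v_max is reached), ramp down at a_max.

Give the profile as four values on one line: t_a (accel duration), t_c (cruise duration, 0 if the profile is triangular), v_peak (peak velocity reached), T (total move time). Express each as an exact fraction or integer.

vₘ²/aₘ = (23/2)²/2 = 529/8
169/8 < 529/8 → triangular
v_peak = √(169/8·2) = √(169/4) = 13/2
t_a = (13/2)/2 = 13/4; t_c = 0
T = 2·13/4 = 13/2

t_a=13/4 t_c=0 v_peak=13/2 T=13/2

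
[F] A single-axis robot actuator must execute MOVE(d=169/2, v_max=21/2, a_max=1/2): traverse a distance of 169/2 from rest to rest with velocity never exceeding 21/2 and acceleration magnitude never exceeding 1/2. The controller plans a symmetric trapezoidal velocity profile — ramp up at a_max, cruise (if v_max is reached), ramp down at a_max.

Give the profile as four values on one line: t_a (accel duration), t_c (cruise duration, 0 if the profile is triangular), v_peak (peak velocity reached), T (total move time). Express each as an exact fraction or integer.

t_a=13 t_c=0 v_peak=13/2 T=26

vₘ²/aₘ = (21/2)²/(1/2) = 441/2
169/2 < 441/2 ⇒ no cruise
v_peak = √(169/2·1/2) = √(169/4) = 13/2
t_a = (13/2)/(1/2) = 13; t_c = 0
T = 2·13 = 26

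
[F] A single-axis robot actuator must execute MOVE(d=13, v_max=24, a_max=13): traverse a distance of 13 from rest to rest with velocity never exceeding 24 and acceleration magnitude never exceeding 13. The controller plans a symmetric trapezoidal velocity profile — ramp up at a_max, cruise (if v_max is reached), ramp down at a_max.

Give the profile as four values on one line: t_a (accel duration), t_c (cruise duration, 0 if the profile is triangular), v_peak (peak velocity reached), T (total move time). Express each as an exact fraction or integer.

(v_max)²/a_max = 24²/13 = 576/13
13 < 576/13 ⇒ no cruise
v_peak = √(13·13) = √169 = 13
t_a = 13/13 = 1; t_c = 0
T = 2·1 = 2

t_a=1 t_c=0 v_peak=13 T=2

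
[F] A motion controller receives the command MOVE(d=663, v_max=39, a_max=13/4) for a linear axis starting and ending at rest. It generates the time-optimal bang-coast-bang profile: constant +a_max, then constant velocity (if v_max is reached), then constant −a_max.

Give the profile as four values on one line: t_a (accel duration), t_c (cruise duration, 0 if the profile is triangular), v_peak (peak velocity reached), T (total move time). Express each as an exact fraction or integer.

v_max²/a_max = 39²/(13/4) = 468
663 ≥ 468 ⇒ cruise phase
t_a = 39/(13/4) = 12; v_peak = 39
d_cruise = 663 − 468 = 195; t_c = 195/39 = 5
T = 2·12 + 5 = 29

t_a=12 t_c=5 v_peak=39 T=29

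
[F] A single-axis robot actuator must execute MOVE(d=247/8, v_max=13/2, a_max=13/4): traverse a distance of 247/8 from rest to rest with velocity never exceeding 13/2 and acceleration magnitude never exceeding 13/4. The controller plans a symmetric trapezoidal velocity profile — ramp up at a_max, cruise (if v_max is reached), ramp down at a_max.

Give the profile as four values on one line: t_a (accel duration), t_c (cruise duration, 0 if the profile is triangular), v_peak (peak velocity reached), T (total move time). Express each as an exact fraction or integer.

t_a=2 t_c=11/4 v_peak=13/2 T=27/4

vₘ²/aₘ = (13/2)²/(13/4) = 13
247/8 ≥ 13 → trapezoidal
t_a = (13/2)/(13/4) = 2; v_peak = 13/2
d_cruise = 247/8 − 13 = 143/8; t_c = (143/8)/(13/2) = 11/4
T = 2·2 + 11/4 = 27/4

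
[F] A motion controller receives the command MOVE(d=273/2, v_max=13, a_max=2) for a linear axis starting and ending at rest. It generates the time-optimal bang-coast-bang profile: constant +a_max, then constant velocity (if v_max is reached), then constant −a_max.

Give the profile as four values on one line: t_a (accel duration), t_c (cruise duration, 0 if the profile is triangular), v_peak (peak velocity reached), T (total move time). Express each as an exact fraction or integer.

(v_max)²/a_max = 13²/2 = 169/2
273/2 ≥ 169/2 ⇒ cruise phase
t_a = 13/2; v_peak = 13
d_cruise = 273/2 − 169/2 = 52; t_c = 52/13 = 4
T = 2·13/2 + 4 = 17

t_a=13/2 t_c=4 v_peak=13 T=17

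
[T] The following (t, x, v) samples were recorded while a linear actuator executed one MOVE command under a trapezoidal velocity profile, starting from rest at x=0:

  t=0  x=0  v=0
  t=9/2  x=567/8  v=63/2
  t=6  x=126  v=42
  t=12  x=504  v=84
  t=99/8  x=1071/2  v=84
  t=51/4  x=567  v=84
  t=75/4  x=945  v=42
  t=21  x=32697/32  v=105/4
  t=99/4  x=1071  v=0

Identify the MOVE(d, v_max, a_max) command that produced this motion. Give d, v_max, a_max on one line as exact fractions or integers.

d=1071 v_max=84 a_max=7

final state: t=99/4, x=1071, v=0 → d = 1071
a_max = (63/2−0)/(9/2−0) = 7
max v = 84 over t∈[12,51/4] → v_max = 84
check: 84·(12+3/4) = 1071 ✓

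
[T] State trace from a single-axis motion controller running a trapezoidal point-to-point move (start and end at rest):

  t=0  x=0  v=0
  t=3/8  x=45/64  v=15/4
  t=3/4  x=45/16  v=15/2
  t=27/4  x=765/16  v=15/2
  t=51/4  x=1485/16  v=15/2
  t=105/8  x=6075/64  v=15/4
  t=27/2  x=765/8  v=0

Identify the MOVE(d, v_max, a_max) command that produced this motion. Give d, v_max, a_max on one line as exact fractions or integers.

d=765/8 v_max=15/2 a_max=10

final state: t=27/2, x=765/8, v=0 → d = 765/8
a_max = (15/4−0)/(3/8−0) = 10
max v = 15/2 over t∈[3/4,51/4] → v_max = 15/2
check: 15/2·(3/4+12) = 765/8 ✓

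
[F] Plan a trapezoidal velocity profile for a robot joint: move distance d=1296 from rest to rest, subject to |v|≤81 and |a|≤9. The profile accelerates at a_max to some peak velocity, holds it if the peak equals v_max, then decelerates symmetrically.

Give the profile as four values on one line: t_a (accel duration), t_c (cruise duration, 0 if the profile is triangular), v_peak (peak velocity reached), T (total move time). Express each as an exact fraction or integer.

t_a=9 t_c=7 v_peak=81 T=25

(v_max)²/a_max = 81²/9 = 729
1296 ≥ 729 so v_max reached
t_a = 81/9 = 9; v_peak = 81
d_cruise = 1296 − 729 = 567; t_c = 567/81 = 7
T = 2·9 + 7 = 25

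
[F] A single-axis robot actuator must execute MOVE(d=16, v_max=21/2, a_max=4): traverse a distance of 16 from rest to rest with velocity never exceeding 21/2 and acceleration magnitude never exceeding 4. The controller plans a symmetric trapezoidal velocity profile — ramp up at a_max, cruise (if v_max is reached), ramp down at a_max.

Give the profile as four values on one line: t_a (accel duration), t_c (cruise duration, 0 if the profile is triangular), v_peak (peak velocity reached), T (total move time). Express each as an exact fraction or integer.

t_a=2 t_c=0 v_peak=8 T=4

(v_max)²/a_max = (21/2)²/4 = 441/16
16 < 441/16 so t_c = 0
v_peak = √(16·4) = √64 = 8
t_a = 8/4 = 2; t_c = 0
T = 2·2 = 4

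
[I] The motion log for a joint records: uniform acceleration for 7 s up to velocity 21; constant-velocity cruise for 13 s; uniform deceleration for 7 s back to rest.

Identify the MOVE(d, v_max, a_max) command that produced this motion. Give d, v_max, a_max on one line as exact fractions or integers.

d=420 v_max=21 a_max=3

a_max = 21/7 = 3
d_a = ½·21·7 = 147/2; d_c = 21·13 = 273
d = 2·147/2 + 273 = 420
t_c = 13 > 0 so v_max = 21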